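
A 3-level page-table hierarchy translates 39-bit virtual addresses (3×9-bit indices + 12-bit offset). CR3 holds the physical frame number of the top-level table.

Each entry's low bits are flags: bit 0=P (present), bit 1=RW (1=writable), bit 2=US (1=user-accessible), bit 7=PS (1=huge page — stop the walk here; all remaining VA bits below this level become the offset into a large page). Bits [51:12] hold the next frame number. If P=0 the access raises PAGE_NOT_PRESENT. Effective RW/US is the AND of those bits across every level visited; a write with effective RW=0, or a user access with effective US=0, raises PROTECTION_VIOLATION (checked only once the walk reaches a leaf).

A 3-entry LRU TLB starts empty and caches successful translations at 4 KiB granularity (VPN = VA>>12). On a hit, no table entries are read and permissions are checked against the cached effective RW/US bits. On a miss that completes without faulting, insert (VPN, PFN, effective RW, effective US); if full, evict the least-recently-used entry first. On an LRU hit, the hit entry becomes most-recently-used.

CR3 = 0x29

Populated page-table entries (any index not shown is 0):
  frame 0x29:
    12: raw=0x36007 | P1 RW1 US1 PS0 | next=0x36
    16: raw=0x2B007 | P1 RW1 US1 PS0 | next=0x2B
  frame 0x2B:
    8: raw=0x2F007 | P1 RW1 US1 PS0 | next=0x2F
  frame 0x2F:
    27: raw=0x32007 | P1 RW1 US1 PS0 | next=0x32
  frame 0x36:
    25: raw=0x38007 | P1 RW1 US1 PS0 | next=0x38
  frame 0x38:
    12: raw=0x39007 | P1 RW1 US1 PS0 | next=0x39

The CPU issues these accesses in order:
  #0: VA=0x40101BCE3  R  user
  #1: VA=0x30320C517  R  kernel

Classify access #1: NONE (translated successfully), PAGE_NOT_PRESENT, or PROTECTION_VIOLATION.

Trace:
#0 VA=0x40101BCE3 (r,user):
  lvl0: tbl 0x29, slot 16 ⇒ 0x2B007 (P1/RW1/US1/PS0)
  lvl1: tbl 0x2B, slot 8 ⇒ 0x2F007 (P1/RW1/US1/PS0)
  lvl2: tbl 0x2F, slot 27 ⇒ 0x32007 (P1/RW1/US1/PS0)
  ✓ 0x32CE3  — 3 lookups
#1 VA=0x30320C517 (r,kernel):
  lvl0: tbl 0x29, slot 12 ⇒ 0x36007 (P1/RW1/US1/PS0)
  lvl1: tbl 0x36, slot 25 ⇒ 0x38007 (P1/RW1/US1/PS0)
  lvl2: tbl 0x38, slot 12 ⇒ 0x39007 (P1/RW1/US1/PS0)
  ✓ 0x39517  — 3 lookups

Access #1 fault: NONE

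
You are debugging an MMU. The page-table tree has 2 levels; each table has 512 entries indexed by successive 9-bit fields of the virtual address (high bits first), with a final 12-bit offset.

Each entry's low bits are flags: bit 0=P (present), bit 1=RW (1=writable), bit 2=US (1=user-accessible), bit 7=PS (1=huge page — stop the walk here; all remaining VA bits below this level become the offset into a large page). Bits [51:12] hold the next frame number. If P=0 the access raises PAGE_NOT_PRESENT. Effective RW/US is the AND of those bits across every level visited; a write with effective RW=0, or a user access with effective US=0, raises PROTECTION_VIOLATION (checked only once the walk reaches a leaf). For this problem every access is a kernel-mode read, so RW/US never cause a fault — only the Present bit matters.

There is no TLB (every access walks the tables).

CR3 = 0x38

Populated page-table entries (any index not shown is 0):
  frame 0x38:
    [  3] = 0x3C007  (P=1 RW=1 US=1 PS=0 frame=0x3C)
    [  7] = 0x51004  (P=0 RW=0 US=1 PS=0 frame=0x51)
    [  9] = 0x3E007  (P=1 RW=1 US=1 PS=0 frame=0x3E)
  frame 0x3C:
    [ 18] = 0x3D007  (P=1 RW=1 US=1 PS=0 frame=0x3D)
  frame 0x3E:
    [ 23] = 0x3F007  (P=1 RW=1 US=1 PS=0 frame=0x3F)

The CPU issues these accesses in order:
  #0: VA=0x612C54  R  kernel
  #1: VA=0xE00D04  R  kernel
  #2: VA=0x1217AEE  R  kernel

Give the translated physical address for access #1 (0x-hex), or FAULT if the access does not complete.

Trace:
#0 VA=0x612C54 (r,kernel):
  [0] read 0x38 idx=3: raw=0x3C007 flags P=1 W=1 U=1 S=0
  [1] read 0x3C idx=18: raw=0x3D007 flags P=1 W=1 U=1 S=0
  ⇒ phys 0x3DC54  [2 reads]
#1 VA=0xE00D04 (r,kernel):
  [0] read 0x38 idx=7: raw=0x51004 flags P=0 W=0 U=1 S=0
  ✗ PAGE_NOT_PRESENT  [1 reads]
#2 VA=0x1217AEE (r,kernel):
  [0] read 0x38 idx=9: raw=0x3E007 flags P=1 W=1 U=1 S=0
  [1] read 0x3E idx=23: raw=0x3F007 flags P=1 W=1 U=1 S=0
  ⇒ phys 0x3FAEE  [2 reads]

Access #1 PA: FAULT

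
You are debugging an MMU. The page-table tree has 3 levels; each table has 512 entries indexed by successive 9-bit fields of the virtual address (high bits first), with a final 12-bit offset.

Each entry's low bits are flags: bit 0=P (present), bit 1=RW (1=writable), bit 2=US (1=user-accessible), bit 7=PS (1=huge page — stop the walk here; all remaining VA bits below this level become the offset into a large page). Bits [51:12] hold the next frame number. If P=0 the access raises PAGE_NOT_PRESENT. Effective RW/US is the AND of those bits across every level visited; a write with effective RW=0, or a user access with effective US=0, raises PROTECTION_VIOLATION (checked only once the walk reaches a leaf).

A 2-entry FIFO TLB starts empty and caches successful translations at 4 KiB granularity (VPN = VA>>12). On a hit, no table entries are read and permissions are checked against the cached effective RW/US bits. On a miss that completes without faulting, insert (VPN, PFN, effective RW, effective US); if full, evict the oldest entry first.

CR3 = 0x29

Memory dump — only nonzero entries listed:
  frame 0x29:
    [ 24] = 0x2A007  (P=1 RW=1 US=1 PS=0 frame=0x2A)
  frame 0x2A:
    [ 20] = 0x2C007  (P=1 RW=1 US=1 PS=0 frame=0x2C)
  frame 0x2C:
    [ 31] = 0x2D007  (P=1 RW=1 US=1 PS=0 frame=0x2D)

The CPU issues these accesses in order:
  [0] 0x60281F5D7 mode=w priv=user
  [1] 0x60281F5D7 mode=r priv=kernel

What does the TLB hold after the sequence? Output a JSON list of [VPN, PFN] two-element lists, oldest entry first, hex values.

Walk each access:
#0 VA=0x60281F5D7 (w,user):
  lvl0: tbl 0x29, slot 24 ⇒ 0x2A007 (P1/RW1/US1/PS0)
  lvl1: tbl 0x2A, slot 20 ⇒ 0x2C007 (P1/RW1/US1/PS0)
  lvl2: tbl 0x2C, slot 31 ⇒ 0x2D007 (P1/RW1/US1/PS0)
  ⇒ phys 0x2D5D7  [3 reads]
#1 VA=0x60281F5D7 (r,kernel):
  TLB hit vpn=0x60281F → PA=0x2D5D7

TLB: [["0x60281F", "0x2D"]]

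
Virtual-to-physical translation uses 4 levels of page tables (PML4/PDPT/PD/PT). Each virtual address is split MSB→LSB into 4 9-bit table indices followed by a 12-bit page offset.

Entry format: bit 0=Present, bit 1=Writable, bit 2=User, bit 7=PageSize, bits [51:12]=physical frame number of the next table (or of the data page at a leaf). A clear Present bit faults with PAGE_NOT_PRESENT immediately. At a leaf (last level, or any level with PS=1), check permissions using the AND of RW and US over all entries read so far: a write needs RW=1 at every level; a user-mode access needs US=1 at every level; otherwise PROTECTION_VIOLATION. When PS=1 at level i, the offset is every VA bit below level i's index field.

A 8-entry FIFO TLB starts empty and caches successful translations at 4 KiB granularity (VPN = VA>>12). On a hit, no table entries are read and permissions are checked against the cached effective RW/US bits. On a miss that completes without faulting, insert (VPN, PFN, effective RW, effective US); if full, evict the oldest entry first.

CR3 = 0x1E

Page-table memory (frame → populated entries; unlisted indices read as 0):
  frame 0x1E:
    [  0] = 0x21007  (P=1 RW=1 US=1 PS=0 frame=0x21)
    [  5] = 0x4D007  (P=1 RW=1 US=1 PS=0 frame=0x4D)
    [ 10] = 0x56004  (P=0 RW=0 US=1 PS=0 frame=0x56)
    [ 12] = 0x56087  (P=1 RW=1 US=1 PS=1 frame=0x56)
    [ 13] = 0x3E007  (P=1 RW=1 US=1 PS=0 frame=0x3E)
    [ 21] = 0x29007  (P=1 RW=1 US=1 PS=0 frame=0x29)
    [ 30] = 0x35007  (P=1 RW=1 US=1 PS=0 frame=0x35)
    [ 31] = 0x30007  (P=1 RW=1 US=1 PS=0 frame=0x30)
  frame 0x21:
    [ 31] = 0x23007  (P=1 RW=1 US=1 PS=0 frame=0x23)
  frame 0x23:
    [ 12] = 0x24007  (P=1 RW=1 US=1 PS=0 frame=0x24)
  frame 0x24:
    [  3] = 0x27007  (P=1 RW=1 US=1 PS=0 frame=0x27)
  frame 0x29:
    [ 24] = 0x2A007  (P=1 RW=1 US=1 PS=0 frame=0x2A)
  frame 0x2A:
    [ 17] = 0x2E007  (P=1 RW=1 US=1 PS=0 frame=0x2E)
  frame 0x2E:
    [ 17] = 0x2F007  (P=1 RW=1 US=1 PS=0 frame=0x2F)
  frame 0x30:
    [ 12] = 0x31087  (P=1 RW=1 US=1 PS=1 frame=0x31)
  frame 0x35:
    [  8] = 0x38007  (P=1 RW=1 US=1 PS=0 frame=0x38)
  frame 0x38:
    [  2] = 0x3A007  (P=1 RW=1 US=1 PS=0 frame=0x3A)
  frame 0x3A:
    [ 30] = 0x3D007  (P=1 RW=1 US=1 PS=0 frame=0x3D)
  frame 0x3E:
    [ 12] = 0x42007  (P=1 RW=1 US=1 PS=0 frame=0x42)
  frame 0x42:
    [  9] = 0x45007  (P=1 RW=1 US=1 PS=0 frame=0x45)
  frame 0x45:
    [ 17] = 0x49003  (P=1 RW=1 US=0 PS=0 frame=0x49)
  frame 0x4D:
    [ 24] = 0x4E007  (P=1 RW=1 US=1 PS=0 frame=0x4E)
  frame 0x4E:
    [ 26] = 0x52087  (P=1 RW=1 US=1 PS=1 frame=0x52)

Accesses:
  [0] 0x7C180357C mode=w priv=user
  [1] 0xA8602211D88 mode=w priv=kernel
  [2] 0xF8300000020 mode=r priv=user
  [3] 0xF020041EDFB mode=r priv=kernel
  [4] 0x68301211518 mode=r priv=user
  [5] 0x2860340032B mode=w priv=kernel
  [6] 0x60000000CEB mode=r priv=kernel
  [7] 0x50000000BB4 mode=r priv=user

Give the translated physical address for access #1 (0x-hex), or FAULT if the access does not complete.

Trace:
#0 VA=0x7C180357C (w,user):
  L0 @0x1E[0] → 0x21007  P=1,RW=1,US=1,PS=0
  L1 @0x21[31] → 0x23007  P=1,RW=1,US=1,PS=0
  L2 @0x23[12] → 0x24007  P=1,RW=1,US=1,PS=0
  L3 @0x24[3] → 0x27007  P=1,RW=1,US=1,PS=0
  → PA=0x2757C  (4 entries read)
#1 VA=0xA8602211D88 (w,kernel):
  L0 @0x1E[21] → 0x29007  P=1,RW=1,US=1,PS=0
  L1 @0x29[24] → 0x2A007  P=1,RW=1,US=1,PS=0
  L2 @0x2A[17] → 0x2E007  P=1,RW=1,US=1,PS=0
  L3 @0x2E[17] → 0x2F007  P=1,RW=1,US=1,PS=0
  → PA=0x2FD88  (4 entries read)
#2 VA=0xF8300000020 (r,user):
  L0 @0x1E[31] → 0x30007  P=1,RW=1,US=1,PS=0
  L1 @0x30[12] → 0x31087  P=1,RW=1,US=1,PS=1
  → PA=0x31020 (huge @L1)  (2 entries read)
#3 VA=0xF020041EDFB (r,kernel):
  L0 @0x1E[30] → 0x35007  P=1,RW=1,US=1,PS=0
  L1 @0x35[8] → 0x38007  P=1,RW=1,US=1,PS=0
  L2 @0x38[2] → 0x3A007  P=1,RW=1,US=1,PS=0
  L3 @0x3A[30] → 0x3D007  P=1,RW=1,US=1,PS=0
  → PA=0x3DDFB  (4 entries read)
#4 VA=0x68301211518 (r,user):
  L0 @0x1E[13] → 0x3E007  P=1,RW=1,US=1,PS=0
  L1 @0x3E[12] → 0x42007  P=1,RW=1,US=1,PS=0
  L2 @0x42[9] → 0x45007  P=1,RW=1,US=1,PS=0
  L3 @0x45[17] → 0x49003  P=1,RW=1,US=0,PS=0
  → PROTECTION_VIOLATION  (4 entries read)
#5 VA=0x2860340032B (w,kernel):
  L0 @0x1E[5] → 0x4D007  P=1,RW=1,US=1,PS=0
  L1 @0x4D[24] → 0x4E007  P=1,RW=1,US=1,PS=0
  L2 @0x4E[26] → 0x52087  P=1,RW=1,US=1,PS=1
  → PA=0x5232B (huge @L2)  (3 entries read)
#6 VA=0x60000000CEB (r,kernel):
  L0 @0x1E[12] → 0x56087  P=1,RW=1,US=1,PS=1
  → PA=0x56CEB (huge @L0)  (1 entries read)
#7 VA=0x50000000BB4 (r,user):
  L0 @0x1E[10] → 0x56004  P=0,RW=0,US=1,PS=0
  → PAGE_NOT_PRESENT  (1 entries read)

Access #1 PA: 0x2FD88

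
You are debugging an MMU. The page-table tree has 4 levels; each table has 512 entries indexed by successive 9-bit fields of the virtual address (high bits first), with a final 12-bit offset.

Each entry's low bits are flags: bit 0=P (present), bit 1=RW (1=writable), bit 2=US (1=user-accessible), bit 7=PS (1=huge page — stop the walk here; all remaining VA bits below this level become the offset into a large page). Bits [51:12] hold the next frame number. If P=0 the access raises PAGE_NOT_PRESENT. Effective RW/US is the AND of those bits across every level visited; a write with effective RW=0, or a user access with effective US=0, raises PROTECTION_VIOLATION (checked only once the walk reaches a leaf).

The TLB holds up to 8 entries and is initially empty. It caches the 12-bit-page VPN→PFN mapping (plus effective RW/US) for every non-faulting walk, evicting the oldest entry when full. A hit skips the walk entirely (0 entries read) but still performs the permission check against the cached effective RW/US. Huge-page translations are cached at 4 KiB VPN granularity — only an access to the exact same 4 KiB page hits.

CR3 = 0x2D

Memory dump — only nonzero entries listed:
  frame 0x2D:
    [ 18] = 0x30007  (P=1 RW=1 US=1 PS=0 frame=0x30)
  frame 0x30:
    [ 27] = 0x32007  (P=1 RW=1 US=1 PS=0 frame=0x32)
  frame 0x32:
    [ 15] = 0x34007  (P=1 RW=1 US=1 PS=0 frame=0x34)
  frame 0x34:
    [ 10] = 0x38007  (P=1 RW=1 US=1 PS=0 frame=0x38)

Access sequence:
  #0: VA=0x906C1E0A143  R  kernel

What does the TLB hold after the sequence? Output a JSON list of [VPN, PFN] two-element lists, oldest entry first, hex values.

Walk each access:
#0 VA=0x906C1E0A143 (r,kernel):
  lvl0: tbl 0x2D, slot 18 ⇒ 0x30007 (P1/RW1/US1/PS0)
  lvl1: tbl 0x30, slot 27 ⇒ 0x32007 (P1/RW1/US1/PS0)
  lvl2: tbl 0x32, slot 15 ⇒ 0x34007 (P1/RW1/US1/PS0)
  lvl3: tbl 0x34, slot 10 ⇒ 0x38007 (P1/RW1/US1/PS0)
  → PA=0x38143  (4 entries read)

TLB: [["0x906C1E0A", "0x38"]]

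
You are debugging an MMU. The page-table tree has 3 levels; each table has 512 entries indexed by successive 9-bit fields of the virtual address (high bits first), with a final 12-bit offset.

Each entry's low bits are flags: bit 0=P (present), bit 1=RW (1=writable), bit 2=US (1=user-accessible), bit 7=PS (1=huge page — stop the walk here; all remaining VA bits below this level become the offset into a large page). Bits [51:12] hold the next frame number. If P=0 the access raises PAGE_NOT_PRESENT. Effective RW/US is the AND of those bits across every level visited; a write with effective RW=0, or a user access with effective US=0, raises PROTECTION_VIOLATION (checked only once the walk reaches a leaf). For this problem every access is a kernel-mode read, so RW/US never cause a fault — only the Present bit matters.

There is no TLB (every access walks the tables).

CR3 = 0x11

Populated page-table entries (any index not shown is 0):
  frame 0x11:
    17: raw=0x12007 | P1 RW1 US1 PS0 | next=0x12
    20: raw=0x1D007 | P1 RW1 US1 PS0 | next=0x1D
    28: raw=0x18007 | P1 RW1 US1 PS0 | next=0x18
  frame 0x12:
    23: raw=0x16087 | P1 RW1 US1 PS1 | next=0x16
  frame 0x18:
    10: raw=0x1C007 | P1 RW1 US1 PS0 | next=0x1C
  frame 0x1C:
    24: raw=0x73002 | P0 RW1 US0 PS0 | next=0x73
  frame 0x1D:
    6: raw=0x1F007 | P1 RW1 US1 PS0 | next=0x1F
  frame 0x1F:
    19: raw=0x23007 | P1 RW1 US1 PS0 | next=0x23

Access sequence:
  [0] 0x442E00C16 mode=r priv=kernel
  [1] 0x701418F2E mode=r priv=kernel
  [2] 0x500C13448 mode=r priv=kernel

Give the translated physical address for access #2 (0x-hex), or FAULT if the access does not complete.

Trace:
#0 VA=0x442E00C16 (r,kernel):
  L0: frame=0x11 idx=17 entry=0x12007 [P=1 RW=1 US=1 PS=0]
  L1: frame=0x12 idx=23 entry=0x16087 [P=1 RW=1 US=1 PS=1]
  → PA=0x16C16 (huge @L1)  (2 entries read)
#1 VA=0x701418F2E (r,kernel):
  L0: frame=0x11 idx=28 entry=0x18007 [P=1 RW=1 US=1 PS=0]
  L1: frame=0x18 idx=10 entry=0x1C007 [P=1 RW=1 US=1 PS=0]
  L2: frame=0x1C idx=24 entry=0x73002 [P=0 RW=1 US=0 PS=0]
  ⇒ fault: PAGE_NOT_PRESENT  — 3 lookups
#2 VA=0x500C13448 (r,kernel):
  L0: frame=0x11 idx=20 entry=0x1D007 [P=1 RW=1 US=1 PS=0]
  L1: frame=0x1D idx=6 entry=0x1F007 [P=1 RW=1 US=1 PS=0]
  L2: frame=0x1F idx=19 entry=0x23007 [P=1 RW=1 US=1 PS=0]
  → PA=0x23448  (3 entries read)

Access #2 PA: 0x23448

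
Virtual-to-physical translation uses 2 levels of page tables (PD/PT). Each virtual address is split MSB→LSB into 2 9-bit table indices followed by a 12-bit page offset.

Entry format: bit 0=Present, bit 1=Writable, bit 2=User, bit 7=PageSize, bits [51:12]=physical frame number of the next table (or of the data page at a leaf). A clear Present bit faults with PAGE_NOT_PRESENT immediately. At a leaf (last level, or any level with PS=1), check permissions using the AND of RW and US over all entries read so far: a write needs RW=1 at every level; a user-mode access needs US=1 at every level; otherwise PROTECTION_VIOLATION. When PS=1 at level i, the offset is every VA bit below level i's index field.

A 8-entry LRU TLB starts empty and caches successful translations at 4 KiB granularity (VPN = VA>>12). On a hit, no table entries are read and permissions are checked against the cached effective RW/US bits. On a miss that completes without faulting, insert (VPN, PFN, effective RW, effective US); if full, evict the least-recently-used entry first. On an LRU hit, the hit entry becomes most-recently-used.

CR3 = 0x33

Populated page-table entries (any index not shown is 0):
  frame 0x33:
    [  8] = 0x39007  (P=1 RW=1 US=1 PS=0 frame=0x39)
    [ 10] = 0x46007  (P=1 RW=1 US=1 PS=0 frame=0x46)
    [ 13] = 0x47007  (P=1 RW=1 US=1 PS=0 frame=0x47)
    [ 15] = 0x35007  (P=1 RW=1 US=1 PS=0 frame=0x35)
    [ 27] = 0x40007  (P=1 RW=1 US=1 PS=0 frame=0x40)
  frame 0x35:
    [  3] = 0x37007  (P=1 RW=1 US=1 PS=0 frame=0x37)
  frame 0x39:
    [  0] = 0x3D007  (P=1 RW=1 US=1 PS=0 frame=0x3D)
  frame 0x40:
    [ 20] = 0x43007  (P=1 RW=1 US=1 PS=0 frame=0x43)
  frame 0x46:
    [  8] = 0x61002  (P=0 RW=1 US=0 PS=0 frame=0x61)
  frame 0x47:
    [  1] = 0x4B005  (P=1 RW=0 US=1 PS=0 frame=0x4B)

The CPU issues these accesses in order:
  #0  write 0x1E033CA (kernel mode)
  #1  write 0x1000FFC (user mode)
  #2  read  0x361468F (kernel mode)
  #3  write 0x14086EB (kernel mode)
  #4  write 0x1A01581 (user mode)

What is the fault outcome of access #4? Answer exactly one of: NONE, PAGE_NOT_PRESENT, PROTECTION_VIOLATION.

Trace:
#0 VA=0x1E033CA (w,kernel):
  L0 @0x33[15] → 0x35007  P=1,RW=1,US=1,PS=0
  L1 @0x35[3] → 0x37007  P=1,RW=1,US=1,PS=0
  → PA=0x373CA  (2 entries read)
#1 VA=0x1000FFC (w,user):
  L0 @0x33[8] → 0x39007  P=1,RW=1,US=1,PS=0
  L1 @0x39[0] → 0x3D007  P=1,RW=1,US=1,PS=0
  → PA=0x3DFFC  (2 entries read)
#2 VA=0x361468F (r,kernel):
  L0 @0x33[27] → 0x40007  P=1,RW=1,US=1,PS=0
  L1 @0x40[20] → 0x43007  P=1,RW=1,US=1,PS=0
  → PA=0x4368F  (2 entries read)
#3 VA=0x14086EB (w,kernel):
  L0 @0x33[10] → 0x46007  P=1,RW=1,US=1,PS=0
  L1 @0x46[8] → 0x61002  P=0,RW=1,US=0,PS=0
  ✗ PAGE_NOT_PRESENT  [2 reads]
#4 VA=0x1A01581 (w,user):
  L0 @0x33[13] → 0x47007  P=1,RW=1,US=1,PS=0
  L1 @0x47[1] → 0x4B005  P=1,RW=0,US=1,PS=0
  ✗ PROTECTION_VIOLATION  [2 reads]

Access #4 fault: PROTECTION_VIOLATION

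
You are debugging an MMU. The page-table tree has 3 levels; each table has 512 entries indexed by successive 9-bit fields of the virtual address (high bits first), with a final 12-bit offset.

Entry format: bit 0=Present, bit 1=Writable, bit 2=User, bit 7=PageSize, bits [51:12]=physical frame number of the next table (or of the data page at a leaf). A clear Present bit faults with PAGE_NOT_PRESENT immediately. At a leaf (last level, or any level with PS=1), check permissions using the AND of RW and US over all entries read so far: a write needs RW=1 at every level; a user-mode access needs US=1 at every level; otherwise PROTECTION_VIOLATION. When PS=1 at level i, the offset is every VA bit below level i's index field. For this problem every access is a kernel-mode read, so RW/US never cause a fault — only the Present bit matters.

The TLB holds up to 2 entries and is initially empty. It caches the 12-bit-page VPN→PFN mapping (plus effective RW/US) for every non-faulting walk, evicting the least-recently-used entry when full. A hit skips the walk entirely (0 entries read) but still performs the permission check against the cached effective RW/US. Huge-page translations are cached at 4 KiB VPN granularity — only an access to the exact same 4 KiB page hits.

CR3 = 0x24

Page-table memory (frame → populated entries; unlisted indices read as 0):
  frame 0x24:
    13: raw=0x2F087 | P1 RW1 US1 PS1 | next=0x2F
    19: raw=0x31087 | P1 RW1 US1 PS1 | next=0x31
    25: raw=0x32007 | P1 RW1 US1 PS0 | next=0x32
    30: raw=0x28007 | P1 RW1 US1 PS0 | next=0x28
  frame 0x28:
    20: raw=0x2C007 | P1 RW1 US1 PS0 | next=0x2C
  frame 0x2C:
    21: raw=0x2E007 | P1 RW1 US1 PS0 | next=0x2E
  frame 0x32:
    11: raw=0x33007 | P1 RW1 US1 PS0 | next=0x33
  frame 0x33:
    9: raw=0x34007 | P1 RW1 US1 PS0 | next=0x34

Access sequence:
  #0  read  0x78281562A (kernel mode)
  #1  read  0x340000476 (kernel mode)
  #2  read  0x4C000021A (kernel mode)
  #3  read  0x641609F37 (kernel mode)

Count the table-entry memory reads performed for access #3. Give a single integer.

Walk each access:
#0 VA=0x78281562A (r,kernel):
  L0: frame=0x24 idx=30 entry=0x28007 [P=1 RW=1 US=1 PS=0]
  L1: frame=0x28 idx=20 entry=0x2C007 [P=1 RW=1 US=1 PS=0]
  L2: frame=0x2C idx=21 entry=0x2E007 [P=1 RW=1 US=1 PS=0]
  ✓ 0x2E62A  — 3 lookups
#1 VA=0x340000476 (r,kernel):
  L0: frame=0x24 idx=13 entry=0x2F087 [P=1 RW=1 US=1 PS=1]
  ✓ 0x2F476 (huge @L0)  — 1 lookups
#2 VA=0x4C000021A (r,kernel):
  L0: frame=0x24 idx=19 entry=0x31087 [P=1 RW=1 US=1 PS=1]
  ✓ 0x3121A (huge @L0)  — 1 lookups
#3 VA=0x641609F37 (r,kernel):
  L0: frame=0x24 idx=25 entry=0x32007 [P=1 RW=1 US=1 PS=0]
  L1: frame=0x32 idx=11 entry=0x33007 [P=1 RW=1 US=1 PS=0]
  L2: frame=0x33 idx=9 entry=0x34007 [P=1 RW=1 US=1 PS=0]
  ✓ 0x34F37  — 3 lookups

Entries read for #3: 3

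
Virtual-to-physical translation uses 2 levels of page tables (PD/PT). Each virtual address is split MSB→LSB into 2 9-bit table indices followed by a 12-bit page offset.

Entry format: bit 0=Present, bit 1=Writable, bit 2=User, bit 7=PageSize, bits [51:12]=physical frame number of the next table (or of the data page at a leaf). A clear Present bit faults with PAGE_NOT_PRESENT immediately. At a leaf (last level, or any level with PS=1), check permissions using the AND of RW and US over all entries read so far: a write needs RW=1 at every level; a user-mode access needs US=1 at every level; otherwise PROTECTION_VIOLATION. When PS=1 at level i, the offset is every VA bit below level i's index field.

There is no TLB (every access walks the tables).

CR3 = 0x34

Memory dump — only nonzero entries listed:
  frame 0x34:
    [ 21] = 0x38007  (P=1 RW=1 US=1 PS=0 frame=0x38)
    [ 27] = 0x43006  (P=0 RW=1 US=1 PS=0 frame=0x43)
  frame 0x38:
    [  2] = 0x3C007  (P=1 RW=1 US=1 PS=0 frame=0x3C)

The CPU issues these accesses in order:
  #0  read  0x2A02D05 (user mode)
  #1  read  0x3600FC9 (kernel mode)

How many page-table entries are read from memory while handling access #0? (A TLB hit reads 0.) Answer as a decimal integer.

Trace:
#0 VA=0x2A02D05 (r,user):
  [0] read 0x34 idx=21: raw=0x38007 flags P=1 W=1 U=1 S=0
  [1] read 0x38 idx=2: raw=0x3C007 flags P=1 W=1 U=1 S=0
  ✓ 0x3CD05  — 2 lookups
#1 VA=0x3600FC9 (r,kernel):
  [0] read 0x34 idx=27: raw=0x43006 flags P=0 W=1 U=1 S=0
  ✗ PAGE_NOT_PRESENT  [1 reads]

Entries read for #0: 2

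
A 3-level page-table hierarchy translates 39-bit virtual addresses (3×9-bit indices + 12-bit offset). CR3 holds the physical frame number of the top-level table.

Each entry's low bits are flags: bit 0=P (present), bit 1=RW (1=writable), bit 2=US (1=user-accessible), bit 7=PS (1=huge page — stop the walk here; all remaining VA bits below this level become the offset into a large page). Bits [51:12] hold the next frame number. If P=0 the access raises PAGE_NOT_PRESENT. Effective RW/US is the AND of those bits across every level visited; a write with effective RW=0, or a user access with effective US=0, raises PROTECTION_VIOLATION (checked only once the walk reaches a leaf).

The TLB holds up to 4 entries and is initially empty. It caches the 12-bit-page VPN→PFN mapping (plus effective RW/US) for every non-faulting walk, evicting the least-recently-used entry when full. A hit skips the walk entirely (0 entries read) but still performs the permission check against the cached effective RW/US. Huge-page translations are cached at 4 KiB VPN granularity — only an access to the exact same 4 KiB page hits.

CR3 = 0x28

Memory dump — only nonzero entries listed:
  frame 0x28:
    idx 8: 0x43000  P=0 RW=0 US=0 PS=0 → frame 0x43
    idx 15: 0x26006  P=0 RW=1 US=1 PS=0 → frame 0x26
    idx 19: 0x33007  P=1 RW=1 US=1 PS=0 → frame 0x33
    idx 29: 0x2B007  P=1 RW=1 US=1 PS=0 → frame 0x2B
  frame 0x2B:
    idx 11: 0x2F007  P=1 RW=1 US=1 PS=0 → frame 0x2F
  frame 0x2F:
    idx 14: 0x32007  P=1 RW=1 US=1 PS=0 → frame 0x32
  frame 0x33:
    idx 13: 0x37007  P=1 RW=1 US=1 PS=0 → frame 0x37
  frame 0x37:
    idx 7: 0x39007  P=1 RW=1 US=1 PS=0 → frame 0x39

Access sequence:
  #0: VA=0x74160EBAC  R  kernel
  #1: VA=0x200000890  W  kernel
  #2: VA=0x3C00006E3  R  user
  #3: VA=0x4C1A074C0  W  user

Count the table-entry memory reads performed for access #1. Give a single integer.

Per-access translation:
#0 VA=0x74160EBAC (r,kernel):
  lvl0: tbl 0x28, slot 29 ⇒ 0x2B007 (P1/RW1/US1/PS0)
  lvl1: tbl 0x2B, slot 11 ⇒ 0x2F007 (P1/RW1/US1/PS0)
  lvl2: tbl 0x2F, slot 14 ⇒ 0x32007 (P1/RW1/US1/PS0)
  ✓ 0x32BAC  — 3 lookups
#1 VA=0x200000890 (w,kernel):
  lvl0: tbl 0x28, slot 8 ⇒ 0x43000 (P0/RW0/US0/PS0)
  → PAGE_NOT_PRESENT  (1 entries read)
#2 VA=0x3C00006E3 (r,user):
  lvl0: tbl 0x28, slot 15 ⇒ 0x26006 (P0/RW1/US1/PS0)
  → PAGE_NOT_PRESENT  (1 entries read)
#3 VA=0x4C1A074C0 (w,user):
  lvl0: tbl 0x28, slot 19 ⇒ 0x33007 (P1/RW1/US1/PS0)
  lvl1: tbl 0x33, slot 13 ⇒ 0x37007 (P1/RW1/US1/PS0)
  lvl2: tbl 0x37, slot 7 ⇒ 0x39007 (P1/RW1/US1/PS0)
  ✓ 0x394C0  — 3 lookups

Entries read for #1: 1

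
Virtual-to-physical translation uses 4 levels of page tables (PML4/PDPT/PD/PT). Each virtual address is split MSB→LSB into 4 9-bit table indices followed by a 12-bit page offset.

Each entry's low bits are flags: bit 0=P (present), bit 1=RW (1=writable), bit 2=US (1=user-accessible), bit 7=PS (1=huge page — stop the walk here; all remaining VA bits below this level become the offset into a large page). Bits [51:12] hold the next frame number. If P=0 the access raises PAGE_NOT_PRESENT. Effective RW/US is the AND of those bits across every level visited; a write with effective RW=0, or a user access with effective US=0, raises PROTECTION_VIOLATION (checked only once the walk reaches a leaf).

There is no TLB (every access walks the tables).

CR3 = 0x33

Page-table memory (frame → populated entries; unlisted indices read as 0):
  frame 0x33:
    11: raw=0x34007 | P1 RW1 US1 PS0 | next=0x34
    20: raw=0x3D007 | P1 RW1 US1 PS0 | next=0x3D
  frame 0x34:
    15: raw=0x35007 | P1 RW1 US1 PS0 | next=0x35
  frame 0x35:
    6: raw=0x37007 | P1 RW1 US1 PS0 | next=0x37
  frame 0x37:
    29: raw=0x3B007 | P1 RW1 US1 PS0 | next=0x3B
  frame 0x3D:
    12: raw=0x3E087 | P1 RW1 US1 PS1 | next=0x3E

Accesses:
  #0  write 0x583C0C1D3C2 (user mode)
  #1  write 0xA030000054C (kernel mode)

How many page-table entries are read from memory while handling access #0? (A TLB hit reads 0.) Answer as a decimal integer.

Trace:
#0 VA=0x583C0C1D3C2 (w,user):
  lvl0: tbl 0x33, slot 11 ⇒ 0x34007 (P1/RW1/US1/PS0)
  lvl1: tbl 0x34, slot 15 ⇒ 0x35007 (P1/RW1/US1/PS0)
  lvl2: tbl 0x35, slot 6 ⇒ 0x37007 (P1/RW1/US1/PS0)
  lvl3: tbl 0x37, slot 29 ⇒ 0x3B007 (P1/RW1/US1/PS0)
  → PA=0x3B3C2  (4 entries read)
#1 VA=0xA030000054C (w,kernel):
  lvl0: tbl 0x33, slot 20 ⇒ 0x3D007 (P1/RW1/US1/PS0)
  lvl1: tbl 0x3D, slot 12 ⇒ 0x3E087 (P1/RW1/US1/PS1)
  → PA=0x3E54C (huge @L1)  (2 entries read)

Entries read for #0: 4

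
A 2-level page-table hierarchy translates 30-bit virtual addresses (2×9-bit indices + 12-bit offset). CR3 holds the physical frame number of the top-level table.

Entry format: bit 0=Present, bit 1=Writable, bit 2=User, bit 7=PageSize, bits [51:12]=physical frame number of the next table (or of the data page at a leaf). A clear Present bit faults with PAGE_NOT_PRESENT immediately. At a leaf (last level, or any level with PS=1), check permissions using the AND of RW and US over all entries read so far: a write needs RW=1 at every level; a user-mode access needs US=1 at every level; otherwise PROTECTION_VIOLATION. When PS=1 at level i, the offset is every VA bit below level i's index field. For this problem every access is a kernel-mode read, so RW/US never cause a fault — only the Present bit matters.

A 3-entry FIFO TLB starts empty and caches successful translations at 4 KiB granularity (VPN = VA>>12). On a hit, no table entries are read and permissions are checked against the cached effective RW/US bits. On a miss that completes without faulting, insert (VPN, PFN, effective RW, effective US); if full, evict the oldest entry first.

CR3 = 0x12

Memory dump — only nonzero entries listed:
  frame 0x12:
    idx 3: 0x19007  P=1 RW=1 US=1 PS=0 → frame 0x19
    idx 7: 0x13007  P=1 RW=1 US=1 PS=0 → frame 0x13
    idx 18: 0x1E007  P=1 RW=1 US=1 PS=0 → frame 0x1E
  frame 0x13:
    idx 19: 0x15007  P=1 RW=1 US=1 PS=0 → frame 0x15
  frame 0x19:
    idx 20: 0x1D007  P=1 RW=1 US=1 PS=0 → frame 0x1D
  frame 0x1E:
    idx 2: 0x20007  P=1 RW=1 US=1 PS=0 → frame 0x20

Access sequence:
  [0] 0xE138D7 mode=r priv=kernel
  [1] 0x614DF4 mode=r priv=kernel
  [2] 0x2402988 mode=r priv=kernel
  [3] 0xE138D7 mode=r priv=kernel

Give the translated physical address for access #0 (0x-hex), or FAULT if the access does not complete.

Trace:
#0 VA=0xE138D7 (r,kernel):
  lvl0: tbl 0x12, slot 7 ⇒ 0x13007 (P1/RW1/US1/PS0)
  lvl1: tbl 0x13, slot 19 ⇒ 0x15007 (P1/RW1/US1/PS0)
  ✓ 0x158D7  — 2 lookups
#1 VA=0x614DF4 (r,kernel):
  lvl0: tbl 0x12, slot 3 ⇒ 0x19007 (P1/RW1/US1/PS0)
  lvl1: tbl 0x19, slot 20 ⇒ 0x1D007 (P1/RW1/US1/PS0)
  ✓ 0x1DDF4  — 2 lookups
#2 VA=0x2402988 (r,kernel):
  lvl0: tbl 0x12, slot 18 ⇒ 0x1E007 (P1/RW1/US1/PS0)
  lvl1: tbl 0x1E, slot 2 ⇒ 0x20007 (P1/RW1/US1/PS0)
  ✓ 0x20988  — 2 lookups
#3 VA=0xE138D7 (r,kernel):
  TLB hit vpn=0xE13 → PA=0x158D7

Access #0 PA: 0x158D7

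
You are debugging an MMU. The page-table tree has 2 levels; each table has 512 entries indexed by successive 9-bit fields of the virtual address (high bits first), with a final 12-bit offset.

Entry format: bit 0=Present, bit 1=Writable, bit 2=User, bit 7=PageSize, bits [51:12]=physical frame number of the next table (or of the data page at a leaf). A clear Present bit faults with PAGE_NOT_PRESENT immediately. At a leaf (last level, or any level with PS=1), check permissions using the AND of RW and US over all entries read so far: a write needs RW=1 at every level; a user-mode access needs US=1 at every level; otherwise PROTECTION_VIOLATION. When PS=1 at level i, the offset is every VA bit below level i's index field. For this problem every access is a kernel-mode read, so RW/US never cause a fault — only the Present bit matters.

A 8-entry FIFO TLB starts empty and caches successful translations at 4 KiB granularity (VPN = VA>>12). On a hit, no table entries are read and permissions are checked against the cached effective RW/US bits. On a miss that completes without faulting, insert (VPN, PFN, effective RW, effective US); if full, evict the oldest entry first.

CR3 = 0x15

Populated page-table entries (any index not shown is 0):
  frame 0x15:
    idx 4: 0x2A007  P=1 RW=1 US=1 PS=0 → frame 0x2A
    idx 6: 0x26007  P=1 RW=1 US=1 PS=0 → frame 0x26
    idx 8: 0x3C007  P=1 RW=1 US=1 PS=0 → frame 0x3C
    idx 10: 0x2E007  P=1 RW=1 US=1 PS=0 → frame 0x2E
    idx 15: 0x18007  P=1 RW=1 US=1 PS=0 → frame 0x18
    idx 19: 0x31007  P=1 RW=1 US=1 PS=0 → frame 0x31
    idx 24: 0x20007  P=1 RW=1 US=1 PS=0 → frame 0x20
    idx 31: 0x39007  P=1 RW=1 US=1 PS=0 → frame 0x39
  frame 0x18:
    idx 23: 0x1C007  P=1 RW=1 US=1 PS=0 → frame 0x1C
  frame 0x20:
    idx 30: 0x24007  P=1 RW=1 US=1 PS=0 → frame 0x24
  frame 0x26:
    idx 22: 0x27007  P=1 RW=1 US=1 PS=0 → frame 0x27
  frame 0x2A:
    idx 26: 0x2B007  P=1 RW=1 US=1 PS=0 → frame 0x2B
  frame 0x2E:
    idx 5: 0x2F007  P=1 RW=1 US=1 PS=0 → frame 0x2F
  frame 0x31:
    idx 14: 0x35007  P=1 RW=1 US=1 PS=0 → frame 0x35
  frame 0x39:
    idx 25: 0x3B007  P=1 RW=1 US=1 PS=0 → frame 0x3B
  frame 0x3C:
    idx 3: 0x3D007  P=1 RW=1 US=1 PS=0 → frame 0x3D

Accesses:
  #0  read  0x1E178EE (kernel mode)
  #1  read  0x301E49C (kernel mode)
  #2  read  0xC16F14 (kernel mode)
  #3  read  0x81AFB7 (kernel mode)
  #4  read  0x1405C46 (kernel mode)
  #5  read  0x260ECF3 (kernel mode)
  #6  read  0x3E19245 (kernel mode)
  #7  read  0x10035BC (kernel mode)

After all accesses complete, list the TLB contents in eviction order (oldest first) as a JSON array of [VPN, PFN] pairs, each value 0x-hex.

Trace:
#0 VA=0x1E178EE (r,kernel):
  L0: frame=0x15 idx=15 entry=0x18007 [P=1 RW=1 US=1 PS=0]
  L1: frame=0x18 idx=23 entry=0x1C007 [P=1 RW=1 US=1 PS=0]
  → PA=0x1C8EE  (2 entries read)
#1 VA=0x301E49C (r,kernel):
  L0: frame=0x15 idx=24 entry=0x20007 [P=1 RW=1 US=1 PS=0]
  L1: frame=0x20 idx=30 entry=0x24007 [P=1 RW=1 US=1 PS=0]
  → PA=0x2449C  (2 entries read)
#2 VA=0xC16F14 (r,kernel):
  L0: frame=0x15 idx=6 entry=0x26007 [P=1 RW=1 US=1 PS=0]
  L1: frame=0x26 idx=22 entry=0x27007 [P=1 RW=1 US=1 PS=0]
  → PA=0x27F14  (2 entries read)
#3 VA=0x81AFB7 (r,kernel):
  L0: frame=0x15 idx=4 entry=0x2A007 [P=1 RW=1 US=1 PS=0]
  L1: frame=0x2A idx=26 entry=0x2B007 [P=1 RW=1 US=1 PS=0]
  → PA=0x2BFB7  (2 entries read)
#4 VA=0x1405C46 (r,kernel):
  L0: frame=0x15 idx=10 entry=0x2E007 [P=1 RW=1 US=1 PS=0]
  L1: frame=0x2E idx=5 entry=0x2F007 [P=1 RW=1 US=1 PS=0]
  → PA=0x2FC46  (2 entries read)
#5 VA=0x260ECF3 (r,kernel):
  L0: frame=0x15 idx=19 entry=0x31007 [P=1 RW=1 US=1 PS=0]
  L1: frame=0x31 idx=14 entry=0x35007 [P=1 RW=1 US=1 PS=0]
  → PA=0x35CF3  (2 entries read)
#6 VA=0x3E19245 (r,kernel):
  L0: frame=0x15 idx=31 entry=0x39007 [P=1 RW=1 US=1 PS=0]
  L1: frame=0x39 idx=25 entry=0x3B007 [P=1 RW=1 US=1 PS=0]
  → PA=0x3B245  (2 entries read)
#7 VA=0x10035BC (r,kernel):
  L0: frame=0x15 idx=8 entry=0x3C007 [P=1 RW=1 US=1 PS=0]
  L1: frame=0x3C idx=3 entry=0x3D007 [P=1 RW=1 US=1 PS=0]
  → PA=0x3D5BC  (2 entries read)

TLB: [["0x1E17", "0x1C"], ["0x301E", "0x24"], ["0xC16", "0x27"], ["0x81A", "0x2B"], ["0x1405", "0x2F"], ["0x260E", "0x35"], ["0x3E19", "0x3B"], ["0x1003", "0x3D"]]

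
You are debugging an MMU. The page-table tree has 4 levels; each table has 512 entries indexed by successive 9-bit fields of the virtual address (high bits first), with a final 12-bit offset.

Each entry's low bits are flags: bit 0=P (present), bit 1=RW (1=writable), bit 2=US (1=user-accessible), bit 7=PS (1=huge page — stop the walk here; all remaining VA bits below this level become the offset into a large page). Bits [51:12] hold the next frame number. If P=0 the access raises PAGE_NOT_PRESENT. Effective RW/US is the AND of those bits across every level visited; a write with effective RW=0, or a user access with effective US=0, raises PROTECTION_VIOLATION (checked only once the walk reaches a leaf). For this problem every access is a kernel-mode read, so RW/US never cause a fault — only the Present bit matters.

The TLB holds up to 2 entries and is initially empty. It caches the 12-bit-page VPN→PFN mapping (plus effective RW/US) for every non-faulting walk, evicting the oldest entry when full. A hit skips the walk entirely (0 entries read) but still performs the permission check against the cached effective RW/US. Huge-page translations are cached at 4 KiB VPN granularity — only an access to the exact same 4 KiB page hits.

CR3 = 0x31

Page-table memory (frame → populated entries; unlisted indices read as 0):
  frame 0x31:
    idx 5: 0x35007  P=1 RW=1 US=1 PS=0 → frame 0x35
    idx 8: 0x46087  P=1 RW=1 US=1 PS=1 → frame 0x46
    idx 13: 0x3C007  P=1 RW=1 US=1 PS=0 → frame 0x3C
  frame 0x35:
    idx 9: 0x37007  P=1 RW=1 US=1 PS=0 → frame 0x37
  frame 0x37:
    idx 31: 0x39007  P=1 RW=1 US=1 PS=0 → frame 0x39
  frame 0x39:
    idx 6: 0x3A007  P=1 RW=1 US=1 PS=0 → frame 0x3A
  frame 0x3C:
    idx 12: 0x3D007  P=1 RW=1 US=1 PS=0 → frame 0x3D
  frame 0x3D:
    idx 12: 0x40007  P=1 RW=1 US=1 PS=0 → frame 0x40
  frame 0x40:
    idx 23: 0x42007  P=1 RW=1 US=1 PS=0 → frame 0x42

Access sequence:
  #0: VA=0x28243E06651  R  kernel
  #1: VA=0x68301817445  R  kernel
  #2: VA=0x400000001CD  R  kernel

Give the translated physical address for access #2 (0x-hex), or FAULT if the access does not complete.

Walk each access:
#0 VA=0x28243E06651 (r,kernel):
  [0] read 0x31 idx=5: raw=0x35007 flags P=1 W=1 U=1 S=0
  [1] read 0x35 idx=9: raw=0x37007 flags P=1 W=1 U=1 S=0
  [2] read 0x37 idx=31: raw=0x39007 flags P=1 W=1 U=1 S=0
  [3] read 0x39 idx=6: raw=0x3A007 flags P=1 W=1 U=1 S=0
  → PA=0x3A651  (4 entries read)
#1 VA=0x68301817445 (r,kernel):
  [0] read 0x31 idx=13: raw=0x3C007 flags P=1 W=1 U=1 S=0
  [1] read 0x3C idx=12: raw=0x3D007 flags P=1 W=1 U=1 S=0
  [2] read 0x3D idx=12: raw=0x40007 flags P=1 W=1 U=1 S=0
  [3] read 0x40 idx=23: raw=0x42007 flags P=1 W=1 U=1 S=0
  → PA=0x42445  (4 entries read)
#2 VA=0x400000001CD (r,kernel):
  [0] read 0x31 idx=8: raw=0x46087 flags P=1 W=1 U=1 S=1
  → PA=0x461CD (huge @L0)  (1 entries read)

Access #2 PA: 0x461CD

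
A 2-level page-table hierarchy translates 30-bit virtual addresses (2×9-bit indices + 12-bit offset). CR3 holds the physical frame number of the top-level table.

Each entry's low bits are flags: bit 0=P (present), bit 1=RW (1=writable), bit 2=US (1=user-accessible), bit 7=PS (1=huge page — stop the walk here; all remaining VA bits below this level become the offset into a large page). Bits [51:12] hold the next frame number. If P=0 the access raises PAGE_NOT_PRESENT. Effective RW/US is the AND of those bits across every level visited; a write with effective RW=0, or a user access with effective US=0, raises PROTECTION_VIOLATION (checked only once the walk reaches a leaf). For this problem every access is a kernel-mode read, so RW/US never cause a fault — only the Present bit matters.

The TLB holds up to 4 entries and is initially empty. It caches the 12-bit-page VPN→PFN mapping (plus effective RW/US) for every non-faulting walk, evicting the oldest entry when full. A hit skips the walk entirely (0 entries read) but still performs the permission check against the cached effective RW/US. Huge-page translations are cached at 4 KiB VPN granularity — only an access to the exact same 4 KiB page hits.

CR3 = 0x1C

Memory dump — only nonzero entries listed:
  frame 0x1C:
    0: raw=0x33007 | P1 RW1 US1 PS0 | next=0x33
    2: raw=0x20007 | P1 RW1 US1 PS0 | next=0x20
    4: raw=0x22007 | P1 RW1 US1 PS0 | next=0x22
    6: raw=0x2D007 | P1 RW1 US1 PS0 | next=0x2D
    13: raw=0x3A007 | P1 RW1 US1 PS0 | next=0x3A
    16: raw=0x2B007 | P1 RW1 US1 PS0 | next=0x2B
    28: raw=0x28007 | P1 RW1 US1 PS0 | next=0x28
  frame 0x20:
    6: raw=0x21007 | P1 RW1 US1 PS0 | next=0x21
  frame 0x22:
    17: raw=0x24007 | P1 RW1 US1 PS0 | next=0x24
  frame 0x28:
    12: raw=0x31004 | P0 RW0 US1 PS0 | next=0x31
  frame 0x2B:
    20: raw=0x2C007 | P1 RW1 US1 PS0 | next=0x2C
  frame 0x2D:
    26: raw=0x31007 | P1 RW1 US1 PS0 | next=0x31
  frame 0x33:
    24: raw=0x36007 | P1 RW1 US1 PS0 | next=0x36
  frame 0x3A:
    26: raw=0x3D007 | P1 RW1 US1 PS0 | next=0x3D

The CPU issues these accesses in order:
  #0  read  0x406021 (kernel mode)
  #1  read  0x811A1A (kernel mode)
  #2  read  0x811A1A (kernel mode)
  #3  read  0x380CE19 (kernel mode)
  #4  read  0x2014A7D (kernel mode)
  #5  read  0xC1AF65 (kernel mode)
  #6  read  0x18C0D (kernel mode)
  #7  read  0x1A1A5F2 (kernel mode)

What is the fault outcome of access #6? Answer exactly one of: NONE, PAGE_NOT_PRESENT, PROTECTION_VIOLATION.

Per-access translation:
#0 VA=0x406021 (r,kernel):
  L0 @0x1C[2] → 0x20007  P=1,RW=1,US=1,PS=0
  L1 @0x20[6] → 0x21007  P=1,RW=1,US=1,PS=0
  ✓ 0x21021  — 2 lookups
#1 VA=0x811A1A (r,kernel):
  L0 @0x1C[4] → 0x22007  P=1,RW=1,US=1,PS=0
  L1 @0x22[17] → 0x24007  P=1,RW=1,US=1,PS=0
  ✓ 0x24A1A  — 2 lookups
#2 VA=0x811A1A (r,kernel):
  TLB hit vpn=0x811 → PA=0x24A1A
#3 VA=0x380CE19 (r,kernel):
  L0 @0x1C[28] → 0x28007  P=1,RW=1,US=1,PS=0
  L1 @0x28[12] → 0x31004  P=0,RW=0,US=1,PS=0
  ⇒ fault: PAGE_NOT_PRESENT  — 2 lookups
#4 VA=0x2014A7D (r,kernel):
  L0 @0x1C[16] → 0x2B007  P=1,RW=1,US=1,PS=0
  L1 @0x2B[20] → 0x2C007  P=1,RW=1,US=1,PS=0
  ✓ 0x2CA7D  — 2 lookups
#5 VA=0xC1AF65 (r,kernel):
  L0 @0x1C[6] → 0x2D007  P=1,RW=1,US=1,PS=0
  L1 @0x2D[26] → 0x31007  P=1,RW=1,US=1,PS=0
  ✓ 0x31F65  — 2 lookups
#6 VA=0x18C0D (r,kernel):
  L0 @0x1C[0] → 0x33007  P=1,RW=1,US=1,PS=0
  L1 @0x33[24] → 0x36007  P=1,RW=1,US=1,PS=0
  ✓ 0x36C0D  — 2 lookups
#7 VA=0x1A1A5F2 (r,kernel):
  L0 @0x1C[13] → 0x3A007  P=1,RW=1,US=1,PS=0
  L1 @0x3A[26] → 0x3D007  P=1,RW=1,US=1,PS=0
  ✓ 0x3D5F2  — 2 lookups

Access #6 fault: NONE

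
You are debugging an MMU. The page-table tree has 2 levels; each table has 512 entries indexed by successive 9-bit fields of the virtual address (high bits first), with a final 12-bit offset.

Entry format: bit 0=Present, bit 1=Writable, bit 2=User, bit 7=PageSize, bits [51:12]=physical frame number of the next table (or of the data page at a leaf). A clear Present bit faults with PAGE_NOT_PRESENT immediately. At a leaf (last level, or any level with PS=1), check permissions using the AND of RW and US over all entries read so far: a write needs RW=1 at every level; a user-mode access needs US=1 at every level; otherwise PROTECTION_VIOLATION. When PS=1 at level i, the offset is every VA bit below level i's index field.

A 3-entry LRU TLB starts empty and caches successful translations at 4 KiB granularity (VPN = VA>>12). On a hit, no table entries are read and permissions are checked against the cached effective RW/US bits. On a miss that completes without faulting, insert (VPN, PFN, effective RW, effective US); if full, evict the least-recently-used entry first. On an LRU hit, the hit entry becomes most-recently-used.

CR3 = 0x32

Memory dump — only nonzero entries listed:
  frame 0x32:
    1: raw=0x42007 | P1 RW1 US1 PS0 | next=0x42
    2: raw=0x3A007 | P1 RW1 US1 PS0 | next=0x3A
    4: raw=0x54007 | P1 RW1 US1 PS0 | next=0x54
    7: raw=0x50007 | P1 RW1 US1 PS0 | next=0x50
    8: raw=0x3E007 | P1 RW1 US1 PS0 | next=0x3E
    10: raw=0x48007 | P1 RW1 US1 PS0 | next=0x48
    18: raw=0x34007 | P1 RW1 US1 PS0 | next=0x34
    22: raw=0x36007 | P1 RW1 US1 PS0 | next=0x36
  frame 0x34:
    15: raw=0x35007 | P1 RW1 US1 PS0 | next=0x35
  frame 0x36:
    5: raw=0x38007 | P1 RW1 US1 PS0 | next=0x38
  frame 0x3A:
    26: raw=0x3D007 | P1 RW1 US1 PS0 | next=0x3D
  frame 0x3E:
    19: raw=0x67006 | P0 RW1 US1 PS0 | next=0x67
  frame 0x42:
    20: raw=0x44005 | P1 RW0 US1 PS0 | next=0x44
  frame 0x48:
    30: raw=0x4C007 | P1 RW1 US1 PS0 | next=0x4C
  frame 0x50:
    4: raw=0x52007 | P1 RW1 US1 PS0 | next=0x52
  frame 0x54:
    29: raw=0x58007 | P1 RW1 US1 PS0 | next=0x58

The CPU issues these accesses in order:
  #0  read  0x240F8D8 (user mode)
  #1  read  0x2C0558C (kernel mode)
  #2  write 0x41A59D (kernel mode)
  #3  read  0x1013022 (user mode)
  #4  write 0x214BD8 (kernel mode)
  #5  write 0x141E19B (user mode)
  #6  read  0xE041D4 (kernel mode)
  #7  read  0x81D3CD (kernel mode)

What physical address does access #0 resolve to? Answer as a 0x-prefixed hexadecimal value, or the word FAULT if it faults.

Per-access translation:
#0 VA=0x240F8D8 (r,user):
  L0: frame=0x32 idx=18 entry=0x34007 [P=1 RW=1 US=1 PS=0]
  L1: frame=0x34 idx=15 entry=0x35007 [P=1 RW=1 US=1 PS=0]
  → PA=0x358D8  (2 entries read)
#1 VA=0x2C0558C (r,kernel):
  L0: frame=0x32 idx=22 entry=0x36007 [P=1 RW=1 US=1 PS=0]
  L1: frame=0x36 idx=5 entry=0x38007 [P=1 RW=1 US=1 PS=0]
  → PA=0x3858C  (2 entries read)
#2 VA=0x41A59D (w,kernel):
  L0: frame=0x32 idx=2 entry=0x3A007 [P=1 RW=1 US=1 PS=0]
  L1: frame=0x3A idx=26 entry=0x3D007 [P=1 RW=1 US=1 PS=0]
  → PA=0x3D59D  (2 entries read)
#3 VA=0x1013022 (r,user):
  L0: frame=0x32 idx=8 entry=0x3E007 [P=1 RW=1 US=1 PS=0]
  L1: frame=0x3E idx=19 entry=0x67006 [P=0 RW=1 US=1 PS=0]
  ✗ PAGE_NOT_PRESENT  [2 reads]
#4 VA=0x214BD8 (w,kernel):
  L0: frame=0x32 idx=1 entry=0x42007 [P=1 RW=1 US=1 PS=0]
  L1: frame=0x42 idx=20 entry=0x44005 [P=1 RW=0 US=1 PS=0]
  ✗ PROTECTION_VIOLATION  [2 reads]
#5 VA=0x141E19B (w,user):
  L0: frame=0x32 idx=10 entry=0x48007 [P=1 RW=1 US=1 PS=0]
  L1: frame=0x48 idx=30 entry=0x4C007 [P=1 RW=1 US=1 PS=0]
  → PA=0x4C19B  (2 entries read)
#6 VA=0xE041D4 (r,kernel):
  L0: frame=0x32 idx=7 entry=0x50007 [P=1 RW=1 US=1 PS=0]
  L1: frame=0x50 idx=4 entry=0x52007 [P=1 RW=1 US=1 PS=0]
  → PA=0x521D4  (2 entries read)
#7 VA=0x81D3CD (r,kernel):
  L0: frame=0x32 idx=4 entry=0x54007 [P=1 RW=1 US=1 PS=0]
  L1: frame=0x54 idx=29 entry=0x58007 [P=1 RW=1 US=1 PS=0]
  → PA=0x583CD  (2 entries read)

Access #0 PA: 0x358D8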